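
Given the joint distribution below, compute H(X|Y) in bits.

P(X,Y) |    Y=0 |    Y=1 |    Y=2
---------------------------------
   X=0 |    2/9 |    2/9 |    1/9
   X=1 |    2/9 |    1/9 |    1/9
0.9728 bits

Using the chain rule: H(X|Y) = H(X,Y) - H(Y)

First, compute H(X,Y) = 2.5033 bits

Marginal P(Y) = (4/9, 1/3, 2/9)
H(Y) = 1.5305 bits

H(X|Y) = H(X,Y) - H(Y) = 2.5033 - 1.5305 = 0.9728 bits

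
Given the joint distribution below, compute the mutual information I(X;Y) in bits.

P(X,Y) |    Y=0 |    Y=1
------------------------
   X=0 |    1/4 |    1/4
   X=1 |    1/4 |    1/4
0.0000 bits

Mutual information: I(X;Y) = H(X) + H(Y) - H(X,Y)

Marginals:
P(X) = (1/2, 1/2), H(X) = 1.0000 bits
P(Y) = (1/2, 1/2), H(Y) = 1.0000 bits

Joint entropy: H(X,Y) = 2.0000 bits

I(X;Y) = 1.0000 + 1.0000 - 2.0000 = 0.0000 bits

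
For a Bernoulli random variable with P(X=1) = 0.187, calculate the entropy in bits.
0.6952 bits

The binary entropy function is:
H(p) = -p log(p) - (1-p) log(1-p)

H(0.187) = -0.187 × log_2(0.187) - 0.813 × log_2(0.813)
H(0.187) = 0.6952 bits

Note: Binary entropy is maximized at p=0.5 (H=1 bit) and minimized at p=0 or p=1 (H=0).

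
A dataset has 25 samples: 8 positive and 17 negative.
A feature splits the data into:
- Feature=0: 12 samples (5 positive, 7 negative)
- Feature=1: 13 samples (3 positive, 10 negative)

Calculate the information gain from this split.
0.0288 bits

Information Gain = H(Y) - H(Y|Feature)

Before split:
P(positive) = 8/25 = 0.3200
H(Y) = 0.9044 bits

After split:
Feature=0: H = 0.9799 bits (weight = 12/25)
Feature=1: H = 0.7793 bits (weight = 13/25)
H(Y|Feature) = (12/25)×0.9799 + (13/25)×0.7793 = 0.8756 bits

Information Gain = 0.9044 - 0.8756 = 0.0288 bits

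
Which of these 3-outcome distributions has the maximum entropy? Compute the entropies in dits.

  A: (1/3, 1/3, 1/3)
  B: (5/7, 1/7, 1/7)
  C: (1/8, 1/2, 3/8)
A

For a discrete distribution over n outcomes, entropy is maximized by the uniform distribution.

Computing entropies:
H(A) = 0.4771 dits
H(B) = 0.3458 dits
H(C) = 0.4231 dits

The uniform distribution (where all probabilities equal 1/3) achieves the maximum entropy of log_10(3) = 0.4771 dits.

Distribution A has the highest entropy.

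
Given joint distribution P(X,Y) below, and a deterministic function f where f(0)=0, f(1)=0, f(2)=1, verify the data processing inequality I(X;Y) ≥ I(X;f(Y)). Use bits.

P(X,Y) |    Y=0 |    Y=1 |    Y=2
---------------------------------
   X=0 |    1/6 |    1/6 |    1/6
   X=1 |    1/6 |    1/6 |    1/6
I(X;Y) = 0.0000, I(X;f(Y)) = 0.0000, inequality holds: 0.0000 ≥ 0.0000

Data Processing Inequality: For any Markov chain X → Y → Z, we have I(X;Y) ≥ I(X;Z).

Here Z = f(Y) is a deterministic function of Y, forming X → Y → Z.

Original I(X;Y) = 0.0000 bits

After applying f:
P(X,Z) where Z=f(Y):
- P(X,Z=0) = P(X,Y=0) + P(X,Y=1)
- P(X,Z=1) = P(X,Y=2)

I(X;Z) = I(X;f(Y)) = 0.0000 bits

Verification: 0.0000 ≥ 0.0000 ✓

Information cannot be created by processing; the function f can only lose information about X.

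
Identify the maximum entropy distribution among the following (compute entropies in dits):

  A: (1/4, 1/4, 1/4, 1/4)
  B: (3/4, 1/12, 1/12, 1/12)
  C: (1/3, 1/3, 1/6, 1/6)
A

For a discrete distribution over n outcomes, entropy is maximized by the uniform distribution.

Computing entropies:
H(A) = 0.6021 dits
H(B) = 0.3635 dits
H(C) = 0.5775 dits

The uniform distribution (where all probabilities equal 1/4) achieves the maximum entropy of log_10(4) = 0.6021 dits.

Distribution A has the highest entropy.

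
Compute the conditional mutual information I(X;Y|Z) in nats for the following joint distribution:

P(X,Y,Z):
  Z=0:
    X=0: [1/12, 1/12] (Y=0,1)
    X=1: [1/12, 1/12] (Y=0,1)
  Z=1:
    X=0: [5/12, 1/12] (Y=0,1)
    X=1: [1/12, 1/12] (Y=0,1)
0.0341 nats

Conditional mutual information: I(X;Y|Z) = H(X|Z) + H(Y|Z) - H(X,Y|Z)

H(Z) = 0.6365
H(X,Z) = 1.2425 → H(X|Z) = 0.6059
H(Y,Z) = 1.2425 → H(Y|Z) = 0.6059
H(X,Y,Z) = 1.8143 → H(X,Y|Z) = 1.1778

I(X;Y|Z) = 0.6059 + 0.6059 - 1.1778 = 0.0341 nats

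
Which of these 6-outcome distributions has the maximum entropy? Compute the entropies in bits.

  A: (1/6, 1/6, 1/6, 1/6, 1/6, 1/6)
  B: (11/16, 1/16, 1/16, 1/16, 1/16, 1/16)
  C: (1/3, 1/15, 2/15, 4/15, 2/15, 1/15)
A

For a discrete distribution over n outcomes, entropy is maximized by the uniform distribution.

Computing entropies:
H(A) = 2.5850 bits
H(B) = 1.6216 bits
H(C) = 2.3329 bits

The uniform distribution (where all probabilities equal 1/6) achieves the maximum entropy of log_2(6) = 2.5850 bits.

Distribution A has the highest entropy.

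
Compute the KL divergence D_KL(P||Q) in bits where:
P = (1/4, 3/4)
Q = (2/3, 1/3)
0.5237 bits

KL divergence: D_KL(P||Q) = Σ p(x) log(p(x)/q(x))

Computing term by term:
  x=0: 1/4 × log_2[(1/4)/(2/3)] = 1/4 × -1.4150 = -0.3538
  x=1: 3/4 × log_2[(3/4)/(1/3)] = 3/4 × 1.1699 = 0.8774

D_KL(P||Q) = 0.5237 bits

Note: KL divergence is always non-negative and equals 0 iff P = Q.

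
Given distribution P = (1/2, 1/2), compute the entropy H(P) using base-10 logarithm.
0.3010 dits

Shannon entropy is H(X) = -Σ p(x) log p(x).

For P = (1/2, 1/2):
H = -1/2 × log_10(1/2) -1/2 × log_10(1/2)
H = 0.3010 dits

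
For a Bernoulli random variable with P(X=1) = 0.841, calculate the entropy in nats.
0.4380 nats

The binary entropy function is:
H(p) = -p log(p) - (1-p) log(1-p)

H(0.841) = -0.841 × log_e(0.841) - 0.159 × log_e(0.159)
H(0.841) = 0.4380 nats

Note: Binary entropy is maximized at p=0.5 (H=1 bit) and minimized at p=0 or p=1 (H=0).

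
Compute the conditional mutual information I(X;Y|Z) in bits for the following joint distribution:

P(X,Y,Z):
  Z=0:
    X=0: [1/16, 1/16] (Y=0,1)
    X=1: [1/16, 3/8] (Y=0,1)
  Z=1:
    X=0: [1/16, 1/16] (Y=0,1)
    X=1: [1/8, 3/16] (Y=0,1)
0.0486 bits

Conditional mutual information: I(X;Y|Z) = H(X|Z) + H(Y|Z) - H(X,Y|Z)

H(Z) = 0.9887
H(X,Z) = 1.7962 → H(X|Z) = 0.8075
H(Y,Z) = 1.8496 → H(Y|Z) = 0.8609
H(X,Y,Z) = 2.6085 → H(X,Y|Z) = 1.6198

I(X;Y|Z) = 0.8075 + 0.8609 - 1.6198 = 0.0486 bits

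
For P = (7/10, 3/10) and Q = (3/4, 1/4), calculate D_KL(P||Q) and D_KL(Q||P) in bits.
D_KL(P||Q) = 0.0092, D_KL(Q||P) = 0.0089

KL divergence is not symmetric: D_KL(P||Q) ≠ D_KL(Q||P) in general.

D_KL(P||Q) = 0.0092 bits
D_KL(Q||P) = 0.0089 bits

No, they are not equal!

This asymmetry is why KL divergence is not a true distance metric.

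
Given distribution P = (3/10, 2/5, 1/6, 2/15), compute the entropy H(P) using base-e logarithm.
1.2950 nats

Shannon entropy is H(X) = -Σ p(x) log p(x).

For P = (3/10, 2/5, 1/6, 2/15):
H = -3/10 × log_e(3/10) -2/5 × log_e(2/5) -1/6 × log_e(1/6) -2/15 × log_e(2/15)
H = 1.2950 nats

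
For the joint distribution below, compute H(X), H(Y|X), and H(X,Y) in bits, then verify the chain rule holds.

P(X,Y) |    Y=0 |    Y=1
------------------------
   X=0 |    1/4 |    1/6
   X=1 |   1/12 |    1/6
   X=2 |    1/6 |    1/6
H(X,Y) = 2.5221, H(X) = 1.5546, H(Y|X) = 0.9675 (all in bits)

Chain rule: H(X,Y) = H(X) + H(Y|X)

Left side — joint entropy directly:
H(X,Y) = -Σ p(x,y) log p(x,y) = 2.5221 bits

Right side — compute H(Y|X) from the conditional distributions:
P(X) = (5/12, 1/4, 1/3), so H(X) = 1.5546 bits
H(Y|X) = Σ_x P(X=x) · H(Y|X=x):
  P(Y|X=0) = (3/5, 2/5), H(Y|X=0) = 0.9710, weight P(X=0) = 5/12
  P(Y|X=1) = (1/3, 2/3), H(Y|X=1) = 0.9183, weight P(X=1) = 1/4
  P(Y|X=2) = (1/2, 1/2), H(Y|X=2) = 1.0000, weight P(X=2) = 1/3
H(Y|X) = 0.9675 bits

H(X) + H(Y|X) = 1.5546 + 0.9675 = 2.5221 bits

Both sides equal 2.5221 bits. ✓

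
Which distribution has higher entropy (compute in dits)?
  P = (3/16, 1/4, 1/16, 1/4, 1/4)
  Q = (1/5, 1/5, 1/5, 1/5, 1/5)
Q

Computing entropies in dits:
H(P) = 0.6631
H(Q) = 0.6990

Distribution Q has higher entropy.

Intuition: The distribution closer to uniform (more spread out) has higher entropy.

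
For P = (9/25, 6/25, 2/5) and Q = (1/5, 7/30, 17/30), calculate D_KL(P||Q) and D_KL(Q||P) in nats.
D_KL(P||Q) = 0.0790, D_KL(Q||P) = 0.0732

KL divergence is not symmetric: D_KL(P||Q) ≠ D_KL(Q||P) in general.

D_KL(P||Q) = 0.0790 nats
D_KL(Q||P) = 0.0732 nats

No, they are not equal!

This asymmetry is why KL divergence is not a true distance metric.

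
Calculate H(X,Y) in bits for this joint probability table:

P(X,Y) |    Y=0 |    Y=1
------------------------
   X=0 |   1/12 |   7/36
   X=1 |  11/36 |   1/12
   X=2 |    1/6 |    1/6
2.4412 bits

Joint entropy is H(X,Y) = -Σ_{x,y} p(x,y) log p(x,y).

Summing over all non-zero entries:
H(X,Y) = -[1/12·log_2(1/12) + 7/36·log_2(7/36) + 11/36·log_2(11/36) + 1/12·log_2(1/12) + 1/6·log_2(1/6) + 1/6·log_2(1/6)]
H(X,Y) = 2.4412 bits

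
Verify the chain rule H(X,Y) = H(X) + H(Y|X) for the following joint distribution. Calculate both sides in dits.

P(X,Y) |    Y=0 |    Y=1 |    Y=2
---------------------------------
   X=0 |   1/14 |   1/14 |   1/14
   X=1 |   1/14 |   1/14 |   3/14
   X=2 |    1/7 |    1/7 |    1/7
H(X,Y) = 0.9149, H(X) = 0.4608, H(Y|X) = 0.4541 (all in dits)

Chain rule: H(X,Y) = H(X) + H(Y|X)

Left side — joint entropy directly:
H(X,Y) = -Σ p(x,y) log p(x,y) = 0.9149 dits

Right side — compute H(Y|X) from the conditional distributions:
P(X) = (3/14, 5/14, 3/7), so H(X) = 0.4608 dits
H(Y|X) = Σ_x P(X=x) · H(Y|X=x):
  P(Y|X=0) = (1/3, 1/3, 1/3), H(Y|X=0) = 0.4771, weight P(X=0) = 3/14
  P(Y|X=1) = (1/5, 1/5, 3/5), H(Y|X=1) = 0.4127, weight P(X=1) = 5/14
  P(Y|X=2) = (1/3, 1/3, 1/3), H(Y|X=2) = 0.4771, weight P(X=2) = 3/7
H(Y|X) = 0.4541 dits

H(X) + H(Y|X) = 0.4608 + 0.4541 = 0.9149 dits

Both sides equal 0.9149 dits. ✓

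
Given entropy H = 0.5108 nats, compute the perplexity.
1.6666

Perplexity is e^H (or exp(H) for natural log).

H = 0.5108 nats
Perplexity = e^0.5108 = 1.6666

Interpretation: The model's uncertainty is equivalent to choosing uniformly among 1.7 options.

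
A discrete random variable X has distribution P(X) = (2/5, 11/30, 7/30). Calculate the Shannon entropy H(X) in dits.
0.4664 dits

Shannon entropy is H(X) = -Σ p(x) log p(x).

For P = (2/5, 11/30, 7/30):
H = -2/5 × log_10(2/5) -11/30 × log_10(11/30) -7/30 × log_10(7/30)
H = 0.4664 dits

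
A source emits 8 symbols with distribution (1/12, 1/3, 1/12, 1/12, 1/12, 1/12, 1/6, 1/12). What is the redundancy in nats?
0.1722 nats

Redundancy measures how far a source is from maximum entropy:
R = H_max - H(X)

Maximum entropy for 8 symbols: H_max = log_e(8) = 2.0794 nats
Actual entropy: H(X) = 1.9073 nats
Redundancy: R = 2.0794 - 1.9073 = 0.1722 nats

This redundancy represents potential for compression: the source could be compressed by 0.1722 nats per symbol.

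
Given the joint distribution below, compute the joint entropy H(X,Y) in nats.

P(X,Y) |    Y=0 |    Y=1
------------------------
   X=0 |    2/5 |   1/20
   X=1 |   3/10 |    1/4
1.2241 nats

Joint entropy is H(X,Y) = -Σ_{x,y} p(x,y) log p(x,y).

Summing over all non-zero entries:
H(X,Y) = -[2/5·log_e(2/5) + 1/20·log_e(1/20) + 3/10·log_e(3/10) + 1/4·log_e(1/4)]
H(X,Y) = 1.2241 nats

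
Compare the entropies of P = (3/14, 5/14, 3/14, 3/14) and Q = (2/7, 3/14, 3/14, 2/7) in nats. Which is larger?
Q

Computing entropies in nats:
H(P) = 1.3580
H(Q) = 1.3761

Distribution Q has higher entropy.

Intuition: The distribution closer to uniform (more spread out) has higher entropy.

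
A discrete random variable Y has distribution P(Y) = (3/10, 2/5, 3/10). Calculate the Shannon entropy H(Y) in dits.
0.4729 dits

Shannon entropy is H(X) = -Σ p(x) log p(x).

For P = (3/10, 2/5, 3/10):
H = -3/10 × log_10(3/10) -2/5 × log_10(2/5) -3/10 × log_10(3/10)
H = 0.4729 dits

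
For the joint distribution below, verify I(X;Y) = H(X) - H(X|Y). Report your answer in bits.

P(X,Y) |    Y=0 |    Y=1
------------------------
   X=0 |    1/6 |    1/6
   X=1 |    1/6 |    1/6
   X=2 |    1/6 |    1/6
I(X;Y) = 0.0000 bits

Mutual information has multiple equivalent forms:
- I(X;Y) = H(X) - H(X|Y)
- I(X;Y) = H(Y) - H(Y|X)
- I(X;Y) = H(X) + H(Y) - H(X,Y)

Computing all quantities:
H(X) = 1.5850, H(Y) = 1.0000, H(X,Y) = 2.5850
H(X|Y) = 1.5850, H(Y|X) = 1.0000

Verification:
H(X) - H(X|Y) = 1.5850 - 1.5850 = 0.0000
H(Y) - H(Y|X) = 1.0000 - 1.0000 = 0.0000
H(X) + H(Y) - H(X,Y) = 1.5850 + 1.0000 - 2.5850 = 0.0000

All forms give I(X;Y) = 0.0000 bits. ✓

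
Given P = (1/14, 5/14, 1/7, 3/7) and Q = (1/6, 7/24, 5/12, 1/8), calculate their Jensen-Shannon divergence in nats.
0.0904 nats

Jensen-Shannon divergence is:
JSD(P||Q) = 0.5 × D_KL(P||M) + 0.5 × D_KL(Q||M)
where M = 0.5 × (P + Q) is the mixture distribution.

M = 0.5 × (1/14, 5/14, 1/7, 3/7) + 0.5 × (1/6, 7/24, 5/12, 1/8) = (0.119048, 0.324405, 0.279762, 0.276786)

D_KL(P||M) = 0.0892 nats
D_KL(Q||M) = 0.0917 nats

JSD(P||Q) = 0.5 × 0.0892 + 0.5 × 0.0917 = 0.0904 nats

Unlike KL divergence, JSD is symmetric and bounded: 0 ≤ JSD ≤ log(2).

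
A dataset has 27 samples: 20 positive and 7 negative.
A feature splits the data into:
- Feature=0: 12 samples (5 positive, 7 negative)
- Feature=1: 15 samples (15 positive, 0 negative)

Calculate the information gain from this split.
0.3901 bits

Information Gain = H(Y) - H(Y|Feature)

Before split:
P(positive) = 20/27 = 0.7407
H(Y) = 0.8256 bits

After split:
Feature=0: H = 0.9799 bits (weight = 12/27)
Feature=1: H = 0.0000 bits (weight = 15/27)
H(Y|Feature) = (12/27)×0.9799 + (15/27)×0.0000 = 0.4355 bits

Information Gain = 0.8256 - 0.4355 = 0.3901 bits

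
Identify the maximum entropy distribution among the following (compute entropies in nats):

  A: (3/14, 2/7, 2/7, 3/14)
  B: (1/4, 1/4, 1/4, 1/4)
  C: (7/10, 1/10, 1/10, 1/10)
B

For a discrete distribution over n outcomes, entropy is maximized by the uniform distribution.

Computing entropies:
H(A) = 1.3761 nats
H(B) = 1.3863 nats
H(C) = 0.9404 nats

The uniform distribution (where all probabilities equal 1/4) achieves the maximum entropy of log_e(4) = 1.3863 nats.

Distribution B has the highest entropy.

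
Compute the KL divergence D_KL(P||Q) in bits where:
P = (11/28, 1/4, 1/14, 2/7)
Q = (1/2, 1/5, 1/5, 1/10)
0.2704 bits

KL divergence: D_KL(P||Q) = Σ p(x) log(p(x)/q(x))

Computing term by term:
  x=0: 11/28 × log_2[(11/28)/(1/2)] = 11/28 × -0.3479 = -0.1367
  x=1: 1/4 × log_2[(1/4)/(1/5)] = 1/4 × 0.3219 = 0.0805
  x=2: 1/14 × log_2[(1/14)/(1/5)] = 1/14 × -1.4854 = -0.1061
  x=3: 2/7 × log_2[(2/7)/(1/10)] = 2/7 × 1.5146 = 0.4327

D_KL(P||Q) = 0.2704 bits

Note: KL divergence is always non-negative and equals 0 iff P = Q.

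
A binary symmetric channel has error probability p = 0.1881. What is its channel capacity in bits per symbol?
0.3025 bits

For a binary symmetric channel (BSC) with error probability p:
Capacity C = 1 - H(p) bits per symbol

where H(p) = -p log₂(p) - (1-p) log₂(1-p) is the binary entropy function.

H(0.1881) = 0.6975 bits
C = 1 - 0.6975 = 0.3025 bits per symbol

This means we can reliably transmit up to 0.3025 bits of information per channel use.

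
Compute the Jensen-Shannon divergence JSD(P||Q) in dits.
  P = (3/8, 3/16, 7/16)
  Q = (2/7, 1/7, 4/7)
0.0039 dits

Jensen-Shannon divergence is:
JSD(P||Q) = 0.5 × D_KL(P||M) + 0.5 × D_KL(Q||M)
where M = 0.5 × (P + Q) is the mixture distribution.

M = 0.5 × (3/8, 3/16, 7/16) + 0.5 × (2/7, 1/7, 4/7) = (0.330357, 0.165179, 0.504464)

D_KL(P||M) = 0.0039 dits
D_KL(Q||M) = 0.0039 dits

JSD(P||Q) = 0.5 × 0.0039 + 0.5 × 0.0039 = 0.0039 dits

Unlike KL divergence, JSD is symmetric and bounded: 0 ≤ JSD ≤ log(2).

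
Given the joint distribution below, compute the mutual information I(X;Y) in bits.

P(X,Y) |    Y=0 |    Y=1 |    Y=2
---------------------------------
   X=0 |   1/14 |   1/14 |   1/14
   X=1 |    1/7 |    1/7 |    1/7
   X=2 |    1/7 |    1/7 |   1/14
0.0150 bits

Mutual information: I(X;Y) = H(X) + H(Y) - H(X,Y)

Marginals:
P(X) = (3/14, 3/7, 5/14), H(X) = 1.5306 bits
P(Y) = (5/14, 5/14, 2/7), H(Y) = 1.5774 bits

Joint entropy: H(X,Y) = 3.0931 bits

I(X;Y) = 1.5306 + 1.5774 - 3.0931 = 0.0150 bits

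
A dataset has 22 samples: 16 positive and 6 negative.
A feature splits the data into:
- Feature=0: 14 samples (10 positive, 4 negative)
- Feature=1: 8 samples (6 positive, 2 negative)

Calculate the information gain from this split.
0.0011 bits

Information Gain = H(Y) - H(Y|Feature)

Before split:
P(positive) = 16/22 = 0.7273
H(Y) = 0.8454 bits

After split:
Feature=0: H = 0.8631 bits (weight = 14/22)
Feature=1: H = 0.8113 bits (weight = 8/22)
H(Y|Feature) = (14/22)×0.8631 + (8/22)×0.8113 = 0.8443 bits

Information Gain = 0.8454 - 0.8443 = 0.0011 bits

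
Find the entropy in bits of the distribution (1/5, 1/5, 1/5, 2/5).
1.9219 bits

Shannon entropy is H(X) = -Σ p(x) log p(x).

For P = (1/5, 1/5, 1/5, 2/5):
H = -1/5 × log_2(1/5) -1/5 × log_2(1/5) -1/5 × log_2(1/5) -2/5 × log_2(2/5)
H = 1.9219 bits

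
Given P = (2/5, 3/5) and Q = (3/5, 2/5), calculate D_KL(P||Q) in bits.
0.1170 bits

KL divergence: D_KL(P||Q) = Σ p(x) log(p(x)/q(x))

Computing term by term:
  x=0: 2/5 × log_2[(2/5)/(3/5)] = 2/5 × -0.5850 = -0.2340
  x=1: 3/5 × log_2[(3/5)/(2/5)] = 3/5 × 0.5850 = 0.3510

D_KL(P||Q) = 0.1170 bits

Note: KL divergence is always non-negative and equals 0 iff P = Q.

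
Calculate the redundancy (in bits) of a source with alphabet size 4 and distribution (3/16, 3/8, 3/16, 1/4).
0.0637 bits

Redundancy measures how far a source is from maximum entropy:
R = H_max - H(X)

Maximum entropy for 4 symbols: H_max = log_2(4) = 2.0000 bits
Actual entropy: H(X) = 1.9363 bits
Redundancy: R = 2.0000 - 1.9363 = 0.0637 bits

This redundancy represents potential for compression: the source could be compressed by 0.0637 bits per symbol.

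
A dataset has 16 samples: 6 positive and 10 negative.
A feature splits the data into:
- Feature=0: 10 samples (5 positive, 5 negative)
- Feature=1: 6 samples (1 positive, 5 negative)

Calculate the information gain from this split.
0.0857 bits

Information Gain = H(Y) - H(Y|Feature)

Before split:
P(positive) = 6/16 = 0.3750
H(Y) = 0.9544 bits

After split:
Feature=0: H = 1.0000 bits (weight = 10/16)
Feature=1: H = 0.6500 bits (weight = 6/16)
H(Y|Feature) = (10/16)×1.0000 + (6/16)×0.6500 = 0.8688 bits

Information Gain = 0.9544 - 0.8688 = 0.0857 bits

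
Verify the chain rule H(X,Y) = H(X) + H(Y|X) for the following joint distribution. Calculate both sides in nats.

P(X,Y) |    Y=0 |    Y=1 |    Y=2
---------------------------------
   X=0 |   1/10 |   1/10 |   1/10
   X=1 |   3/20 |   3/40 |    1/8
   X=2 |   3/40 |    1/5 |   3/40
H(X,Y) = 2.1400, H(X) = 1.0961, H(Y|X) = 1.0439 (all in nats)

Chain rule: H(X,Y) = H(X) + H(Y|X)

Left side — joint entropy directly:
H(X,Y) = -Σ p(x,y) log p(x,y) = 2.1400 nats

Right side — compute H(Y|X) from the conditional distributions:
P(X) = (3/10, 7/20, 7/20), so H(X) = 1.0961 nats
H(Y|X) = Σ_x P(X=x) · H(Y|X=x):
  P(Y|X=0) = (1/3, 1/3, 1/3), H(Y|X=0) = 1.0986, weight P(X=0) = 3/10
  P(Y|X=1) = (3/7, 3/14, 5/14), H(Y|X=1) = 1.0609, weight P(X=1) = 7/20
  P(Y|X=2) = (3/14, 4/7, 3/14), H(Y|X=2) = 0.9800, weight P(X=2) = 7/20
H(Y|X) = 1.0439 nats

H(X) + H(Y|X) = 1.0961 + 1.0439 = 2.1400 nats

Both sides equal 2.1400 nats. ✓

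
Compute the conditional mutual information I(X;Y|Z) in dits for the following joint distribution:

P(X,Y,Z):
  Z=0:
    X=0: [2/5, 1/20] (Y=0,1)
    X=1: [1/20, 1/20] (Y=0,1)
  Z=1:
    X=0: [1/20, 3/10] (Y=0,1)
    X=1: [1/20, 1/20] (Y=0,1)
0.0261 dits

Conditional mutual information: I(X;Y|Z) = H(X|Z) + H(Y|Z) - H(X,Y|Z)

H(Z) = 0.2989
H(X,Z) = 0.5156 → H(X|Z) = 0.2168
H(Y,Z) = 0.5156 → H(Y|Z) = 0.2168
H(X,Y,Z) = 0.7063 → H(X,Y|Z) = 0.4075

I(X;Y|Z) = 0.2168 + 0.2168 - 0.4075 = 0.0261 dits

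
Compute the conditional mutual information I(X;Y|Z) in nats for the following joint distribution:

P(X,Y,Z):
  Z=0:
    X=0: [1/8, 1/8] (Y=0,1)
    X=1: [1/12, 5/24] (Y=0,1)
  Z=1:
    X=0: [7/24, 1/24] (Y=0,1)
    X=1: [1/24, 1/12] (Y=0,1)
0.0765 nats

Conditional mutual information: I(X;Y|Z) = H(X|Z) + H(Y|Z) - H(X,Y|Z)

H(Z) = 0.6897
H(X,Z) = 1.3321 → H(X|Z) = 0.6424
H(Y,Z) = 1.3191 → H(Y|Z) = 0.6295
H(X,Y,Z) = 1.8850 → H(X,Y|Z) = 1.1953

I(X;Y|Z) = 0.6424 + 0.6295 - 1.1953 = 0.0765 nats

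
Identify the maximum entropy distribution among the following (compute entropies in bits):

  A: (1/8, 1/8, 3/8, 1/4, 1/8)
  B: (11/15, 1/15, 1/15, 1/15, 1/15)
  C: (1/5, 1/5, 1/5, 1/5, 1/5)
C

For a discrete distribution over n outcomes, entropy is maximized by the uniform distribution.

Computing entropies:
H(A) = 2.1556 bits
H(B) = 1.3700 bits
H(C) = 2.3219 bits

The uniform distribution (where all probabilities equal 1/5) achieves the maximum entropy of log_2(5) = 2.3219 bits.

Distribution C has the highest entropy.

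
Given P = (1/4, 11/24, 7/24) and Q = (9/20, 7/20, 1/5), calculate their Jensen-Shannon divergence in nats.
0.0224 nats

Jensen-Shannon divergence is:
JSD(P||Q) = 0.5 × D_KL(P||M) + 0.5 × D_KL(Q||M)
where M = 0.5 × (P + Q) is the mixture distribution.

M = 0.5 × (1/4, 11/24, 7/24) + 0.5 × (9/20, 7/20, 1/5) = (7/20, 0.404167, 0.245833)

D_KL(P||M) = 0.0234 nats
D_KL(Q||M) = 0.0215 nats

JSD(P||Q) = 0.5 × 0.0234 + 0.5 × 0.0215 = 0.0224 nats

Unlike KL divergence, JSD is symmetric and bounded: 0 ≤ JSD ≤ log(2).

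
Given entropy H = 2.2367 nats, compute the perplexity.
9.3624

Perplexity is e^H (or exp(H) for natural log).

H = 2.2367 nats
Perplexity = e^2.2367 = 9.3624

Interpretation: The model's uncertainty is equivalent to choosing uniformly among 9.4 options.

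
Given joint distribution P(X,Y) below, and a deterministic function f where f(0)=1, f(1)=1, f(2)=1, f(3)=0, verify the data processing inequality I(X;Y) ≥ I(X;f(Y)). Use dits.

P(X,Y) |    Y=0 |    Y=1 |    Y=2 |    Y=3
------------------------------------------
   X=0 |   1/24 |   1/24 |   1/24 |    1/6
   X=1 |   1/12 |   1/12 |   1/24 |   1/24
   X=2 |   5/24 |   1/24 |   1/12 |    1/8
I(X;Y) = 0.0400, I(X;f(Y)) = 0.0244, inequality holds: 0.0400 ≥ 0.0244

Data Processing Inequality: For any Markov chain X → Y → Z, we have I(X;Y) ≥ I(X;Z).

Here Z = f(Y) is a deterministic function of Y, forming X → Y → Z.

Original I(X;Y) = 0.0400 dits

After applying f:
P(X,Z) where Z=f(Y):
- P(X,Z=0) = P(X,Y=3)
- P(X,Z=1) = P(X,Y=0) + P(X,Y=1) + P(X,Y=2)

I(X;Z) = I(X;f(Y)) = 0.0244 dits

Verification: 0.0400 ≥ 0.0244 ✓

Information cannot be created by processing; the function f can only lose information about X.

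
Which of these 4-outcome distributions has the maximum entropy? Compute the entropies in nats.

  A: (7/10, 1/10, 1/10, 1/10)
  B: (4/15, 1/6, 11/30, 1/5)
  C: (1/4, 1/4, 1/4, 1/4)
C

For a discrete distribution over n outcomes, entropy is maximized by the uniform distribution.

Computing entropies:
H(A) = 0.9404 nats
H(B) = 1.3409 nats
H(C) = 1.3863 nats

The uniform distribution (where all probabilities equal 1/4) achieves the maximum entropy of log_e(4) = 1.3863 nats.

Distribution C has the highest entropy.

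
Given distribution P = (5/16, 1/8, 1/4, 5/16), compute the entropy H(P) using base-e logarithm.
1.3335 nats

Shannon entropy is H(X) = -Σ p(x) log p(x).

For P = (5/16, 1/8, 1/4, 5/16):
H = -5/16 × log_e(5/16) -1/8 × log_e(1/8) -1/4 × log_e(1/4) -5/16 × log_e(5/16)
H = 1.3335 nats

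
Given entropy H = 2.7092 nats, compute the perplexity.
15.0173

Perplexity is e^H (or exp(H) for natural log).

H = 2.7092 nats
Perplexity = e^2.7092 = 15.0173

Interpretation: The model's uncertainty is equivalent to choosing uniformly among 15.0 options.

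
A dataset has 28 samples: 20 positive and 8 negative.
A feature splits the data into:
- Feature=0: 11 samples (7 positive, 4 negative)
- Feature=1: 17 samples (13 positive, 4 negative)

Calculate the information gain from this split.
0.0137 bits

Information Gain = H(Y) - H(Y|Feature)

Before split:
P(positive) = 20/28 = 0.7143
H(Y) = 0.8631 bits

After split:
Feature=0: H = 0.9457 bits (weight = 11/28)
Feature=1: H = 0.7871 bits (weight = 17/28)
H(Y|Feature) = (11/28)×0.9457 + (17/28)×0.7871 = 0.8494 bits

Information Gain = 0.8631 - 0.8494 = 0.0137 bits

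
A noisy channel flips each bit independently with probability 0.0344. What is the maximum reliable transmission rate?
0.7840 bits

For a binary symmetric channel (BSC) with error probability p:
Capacity C = 1 - H(p) bits per symbol

where H(p) = -p log₂(p) - (1-p) log₂(1-p) is the binary entropy function.

H(0.0344) = 0.2160 bits
C = 1 - 0.2160 = 0.7840 bits per symbol

This means we can reliably transmit up to 0.7840 bits of information per channel use.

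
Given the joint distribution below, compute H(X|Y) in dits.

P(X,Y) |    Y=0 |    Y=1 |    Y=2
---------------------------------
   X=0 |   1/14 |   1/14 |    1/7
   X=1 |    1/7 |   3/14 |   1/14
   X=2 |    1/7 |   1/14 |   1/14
0.4400 dits

Using the chain rule: H(X|Y) = H(X,Y) - H(Y)

First, compute H(X,Y) = 0.9149 dits

Marginal P(Y) = (5/14, 5/14, 2/7)
H(Y) = 0.4748 dits

H(X|Y) = H(X,Y) - H(Y) = 0.9149 - 0.4748 = 0.4400 dits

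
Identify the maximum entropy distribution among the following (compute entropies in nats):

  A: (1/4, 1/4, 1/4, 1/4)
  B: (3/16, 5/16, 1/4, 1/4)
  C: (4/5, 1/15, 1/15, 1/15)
A

For a discrete distribution over n outcomes, entropy is maximized by the uniform distribution.

Computing entropies:
H(A) = 1.3863 nats
H(B) = 1.3705 nats
H(C) = 0.7201 nats

The uniform distribution (where all probabilities equal 1/4) achieves the maximum entropy of log_e(4) = 1.3863 nats.

Distribution A has the highest entropy.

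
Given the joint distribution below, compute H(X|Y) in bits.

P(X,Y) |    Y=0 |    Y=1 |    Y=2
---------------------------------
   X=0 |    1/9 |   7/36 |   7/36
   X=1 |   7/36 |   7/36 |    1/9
0.9668 bits

Using the chain rule: H(X|Y) = H(X,Y) - H(Y)

First, compute H(X,Y) = 2.5420 bits

Marginal P(Y) = (11/36, 7/18, 11/36)
H(Y) = 1.5752 bits

H(X|Y) = H(X,Y) - H(Y) = 2.5420 - 1.5752 = 0.9668 bits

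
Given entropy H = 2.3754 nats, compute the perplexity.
10.7553

Perplexity is e^H (or exp(H) for natural log).

H = 2.3754 nats
Perplexity = e^2.3754 = 10.7553

Interpretation: The model's uncertainty is equivalent to choosing uniformly among 10.8 options.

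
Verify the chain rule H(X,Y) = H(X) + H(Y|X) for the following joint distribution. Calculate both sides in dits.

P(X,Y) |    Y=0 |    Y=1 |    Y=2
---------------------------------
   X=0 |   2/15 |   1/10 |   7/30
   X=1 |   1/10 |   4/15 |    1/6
H(X,Y) = 0.7469, H(X) = 0.3001, H(Y|X) = 0.4468 (all in dits)

Chain rule: H(X,Y) = H(X) + H(Y|X)

Left side — joint entropy directly:
H(X,Y) = -Σ p(x,y) log p(x,y) = 0.7469 dits

Right side — compute H(Y|X) from the conditional distributions:
P(X) = (7/15, 8/15), so H(X) = 0.3001 dits
H(Y|X) = Σ_x P(X=x) · H(Y|X=x):
  P(Y|X=0) = (2/7, 3/14, 1/2), H(Y|X=0) = 0.4493, weight P(X=0) = 7/15
  P(Y|X=1) = (3/16, 1/2, 5/16), H(Y|X=1) = 0.4447, weight P(X=1) = 8/15
H(Y|X) = 0.4468 dits

H(X) + H(Y|X) = 0.3001 + 0.4468 = 0.7469 dits

Both sides equal 0.7469 dits. ✓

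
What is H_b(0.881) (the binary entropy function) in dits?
0.1585 dits

The binary entropy function is:
H(p) = -p log(p) - (1-p) log(1-p)

H(0.881) = -0.881 × log_10(0.881) - 0.119 × log_10(0.119)
H(0.881) = 0.1585 dits

Note: Binary entropy is maximized at p=0.5 (H=1 bit) and minimized at p=0 or p=1 (H=0).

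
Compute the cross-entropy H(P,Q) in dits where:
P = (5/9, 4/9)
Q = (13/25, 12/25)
0.2994 dits

Cross-entropy: H(P,Q) = -Σ p(x) log q(x)

Alternatively: H(P,Q) = H(P) + D_KL(P||Q)
H(P) = 0.2983 dits
D_KL(P||Q) = 0.0011 dits

H(P,Q) = 0.2983 + 0.0011 = 0.2994 dits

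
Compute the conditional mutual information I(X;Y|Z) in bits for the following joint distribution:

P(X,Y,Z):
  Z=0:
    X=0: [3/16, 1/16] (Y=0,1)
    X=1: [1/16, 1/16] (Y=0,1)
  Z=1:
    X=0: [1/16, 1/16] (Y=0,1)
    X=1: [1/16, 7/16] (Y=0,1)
0.0710 bits

Conditional mutual information: I(X;Y|Z) = H(X|Z) + H(Y|Z) - H(X,Y|Z)

H(Z) = 0.9544
H(X,Z) = 1.7500 → H(X|Z) = 0.7956
H(Y,Z) = 1.7500 → H(Y|Z) = 0.7956
H(X,Y,Z) = 2.4746 → H(X,Y|Z) = 1.5202

I(X;Y|Z) = 0.7956 + 0.7956 - 1.5202 = 0.0710 bits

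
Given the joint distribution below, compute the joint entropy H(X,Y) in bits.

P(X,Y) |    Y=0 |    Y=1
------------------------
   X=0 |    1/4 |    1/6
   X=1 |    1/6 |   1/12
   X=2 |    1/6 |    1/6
2.5221 bits

Joint entropy is H(X,Y) = -Σ_{x,y} p(x,y) log p(x,y).

Summing over all non-zero entries:
H(X,Y) = -[1/4·log_2(1/4) + 1/6·log_2(1/6) + 1/6·log_2(1/6) + 1/12·log_2(1/12) + 1/6·log_2(1/6) + 1/6·log_2(1/6)]
H(X,Y) = 2.5221 bits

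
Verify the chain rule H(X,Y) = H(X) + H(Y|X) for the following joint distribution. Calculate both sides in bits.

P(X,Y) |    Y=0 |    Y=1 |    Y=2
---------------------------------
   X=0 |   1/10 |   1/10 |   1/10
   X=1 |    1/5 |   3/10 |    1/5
H(X,Y) = 2.4464, H(X) = 0.8813, H(Y|X) = 1.5651 (all in bits)

Chain rule: H(X,Y) = H(X) + H(Y|X)

Left side — joint entropy directly:
H(X,Y) = -Σ p(x,y) log p(x,y) = 2.4464 bits

Right side — compute H(Y|X) from the conditional distributions:
P(X) = (3/10, 7/10), so H(X) = 0.8813 bits
H(Y|X) = Σ_x P(X=x) · H(Y|X=x):
  P(Y|X=0) = (1/3, 1/3, 1/3), H(Y|X=0) = 1.5850, weight P(X=0) = 3/10
  P(Y|X=1) = (2/7, 3/7, 2/7), H(Y|X=1) = 1.5567, weight P(X=1) = 7/10
H(Y|X) = 1.5651 bits

H(X) + H(Y|X) = 0.8813 + 1.5651 = 2.4464 bits

Both sides equal 2.4464 bits. ✓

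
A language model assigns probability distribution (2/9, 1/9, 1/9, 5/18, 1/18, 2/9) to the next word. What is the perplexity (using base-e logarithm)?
5.3289

Perplexity is e^H (or exp(H) for natural log).

First, H = -Σ p log p = 1.6731 nats
Perplexity = e^1.6731 = 5.3289

Interpretation: The model's uncertainty is equivalent to choosing uniformly among 5.3 options.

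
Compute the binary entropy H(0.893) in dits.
0.1477 dits

The binary entropy function is:
H(p) = -p log(p) - (1-p) log(1-p)

H(0.893) = -0.893 × log_10(0.893) - 0.107 × log_10(0.107)
H(0.893) = 0.1477 dits

Note: Binary entropy is maximized at p=0.5 (H=1 bit) and minimized at p=0 or p=1 (H=0).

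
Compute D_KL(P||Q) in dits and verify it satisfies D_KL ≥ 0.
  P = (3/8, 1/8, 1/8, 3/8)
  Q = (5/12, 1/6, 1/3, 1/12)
0.1589 dits

KL divergence satisfies the Gibbs inequality: D_KL(P||Q) ≥ 0 for all distributions P, Q.

D_KL(P||Q) = Σ p(x) log(p(x)/q(x))
Term by term:
  x=0: 3/8 × log_10[(3/8)/(5/12)] = -0.0172
  x=1: 1/8 × log_10[(1/8)/(1/6)] = -0.0156
  x=2: 1/8 × log_10[(1/8)/(1/3)] = -0.0532
  x=3: 3/8 × log_10[(3/8)/(1/12)] = 0.2450
D_KL(P||Q) = 0.1589 dits

D_KL(P||Q) = 0.1589 ≥ 0 ✓

This non-negativity is a fundamental property: relative entropy cannot be negative because it measures how different Q is from P.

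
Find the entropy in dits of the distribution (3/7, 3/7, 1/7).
0.4361 dits

Shannon entropy is H(X) = -Σ p(x) log p(x).

For P = (3/7, 3/7, 1/7):
H = -3/7 × log_10(3/7) -3/7 × log_10(3/7) -1/7 × log_10(1/7)
H = 0.4361 dits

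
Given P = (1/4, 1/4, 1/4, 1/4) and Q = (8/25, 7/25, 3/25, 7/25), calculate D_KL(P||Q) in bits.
0.0939 bits

KL divergence: D_KL(P||Q) = Σ p(x) log(p(x)/q(x))

Computing term by term:
  x=0: 1/4 × log_2[(1/4)/(8/25)] = 1/4 × -0.3561 = -0.0890
  x=1: 1/4 × log_2[(1/4)/(7/25)] = 1/4 × -0.1635 = -0.0409
  x=2: 1/4 × log_2[(1/4)/(3/25)] = 1/4 × 1.0589 = 0.2647
  x=3: 1/4 × log_2[(1/4)/(7/25)] = 1/4 × -0.1635 = -0.0409

D_KL(P||Q) = 0.0939 bits

Note: KL divergence is always non-negative and equals 0 iff P = Q.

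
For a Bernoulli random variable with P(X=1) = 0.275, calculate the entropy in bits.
0.8485 bits

The binary entropy function is:
H(p) = -p log(p) - (1-p) log(1-p)

H(0.275) = -0.275 × log_2(0.275) - 0.725 × log_2(0.725)
H(0.275) = 0.8485 bits

Note: Binary entropy is maximized at p=0.5 (H=1 bit) and minimized at p=0 or p=1 (H=0).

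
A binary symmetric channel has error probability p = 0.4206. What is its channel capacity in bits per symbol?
0.0183 bits

For a binary symmetric channel (BSC) with error probability p:
Capacity C = 1 - H(p) bits per symbol

where H(p) = -p log₂(p) - (1-p) log₂(1-p) is the binary entropy function.

H(0.4206) = 0.9817 bits
C = 1 - 0.9817 = 0.0183 bits per symbol

This means we can reliably transmit up to 0.0183 bits of information per channel use.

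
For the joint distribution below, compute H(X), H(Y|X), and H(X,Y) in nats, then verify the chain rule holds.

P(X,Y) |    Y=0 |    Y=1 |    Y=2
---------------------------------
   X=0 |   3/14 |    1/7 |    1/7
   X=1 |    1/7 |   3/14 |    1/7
H(X,Y) = 1.7721, H(X) = 0.6931, H(Y|X) = 1.0790 (all in nats)

Chain rule: H(X,Y) = H(X) + H(Y|X)

Left side — joint entropy directly:
H(X,Y) = -Σ p(x,y) log p(x,y) = 1.7721 nats

Right side — compute H(Y|X) from the conditional distributions:
P(X) = (1/2, 1/2), so H(X) = 0.6931 nats
H(Y|X) = Σ_x P(X=x) · H(Y|X=x):
  P(Y|X=0) = (3/7, 2/7, 2/7), H(Y|X=0) = 1.0790, weight P(X=0) = 1/2
  P(Y|X=1) = (2/7, 3/7, 2/7), H(Y|X=1) = 1.0790, weight P(X=1) = 1/2
H(Y|X) = 1.0790 nats

H(X) + H(Y|X) = 0.6931 + 1.0790 = 1.7721 nats

Both sides equal 1.7721 nats. ✓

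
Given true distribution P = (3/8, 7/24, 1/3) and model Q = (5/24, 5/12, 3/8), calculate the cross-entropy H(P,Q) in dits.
0.5083 dits

Cross-entropy: H(P,Q) = -Σ p(x) log q(x)

Alternatively: H(P,Q) = H(P) + D_KL(P||Q)
H(P) = 0.4749 dits
D_KL(P||Q) = 0.0335 dits

H(P,Q) = 0.4749 + 0.0335 = 0.5083 dits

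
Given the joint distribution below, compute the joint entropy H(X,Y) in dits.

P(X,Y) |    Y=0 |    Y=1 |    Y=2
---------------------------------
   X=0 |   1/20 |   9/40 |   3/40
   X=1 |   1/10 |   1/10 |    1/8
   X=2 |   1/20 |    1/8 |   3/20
0.9096 dits

Joint entropy is H(X,Y) = -Σ_{x,y} p(x,y) log p(x,y).

Summing over all non-zero entries:
H(X,Y) = -[1/20·log_10(1/20) + 9/40·log_10(9/40) + 3/40·log_10(3/40) + 1/10·log_10(1/10) + 1/10·log_10(1/10) + 1/8·log_10(1/8) + 1/20·log_10(1/20) + 1/8·log_10(1/8) + 3/20·log_10(3/20)]
H(X,Y) = 0.9096 dits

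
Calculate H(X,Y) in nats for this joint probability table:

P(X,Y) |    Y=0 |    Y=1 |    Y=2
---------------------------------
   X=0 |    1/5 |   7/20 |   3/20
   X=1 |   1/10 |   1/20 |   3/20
1.6385 nats

Joint entropy is H(X,Y) = -Σ_{x,y} p(x,y) log p(x,y).

Summing over all non-zero entries:
H(X,Y) = -[1/5·log_e(1/5) + 7/20·log_e(7/20) + 3/20·log_e(3/20) + 1/10·log_e(1/10) + 1/20·log_e(1/20) + 3/20·log_e(3/20)]
H(X,Y) = 1.6385 nats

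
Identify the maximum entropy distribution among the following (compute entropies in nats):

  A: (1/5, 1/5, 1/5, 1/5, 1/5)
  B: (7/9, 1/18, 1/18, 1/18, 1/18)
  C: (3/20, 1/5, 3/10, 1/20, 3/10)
A

For a discrete distribution over n outcomes, entropy is maximized by the uniform distribution.

Computing entropies:
H(A) = 1.6094 nats
H(B) = 0.8378 nats
H(C) = 1.4786 nats

The uniform distribution (where all probabilities equal 1/5) achieves the maximum entropy of log_e(5) = 1.6094 nats.

Distribution A has the highest entropy.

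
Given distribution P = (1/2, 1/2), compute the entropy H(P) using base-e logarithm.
0.6931 nats

Shannon entropy is H(X) = -Σ p(x) log p(x).

For P = (1/2, 1/2):
H = -1/2 × log_e(1/2) -1/2 × log_e(1/2)
H = 0.6931 nats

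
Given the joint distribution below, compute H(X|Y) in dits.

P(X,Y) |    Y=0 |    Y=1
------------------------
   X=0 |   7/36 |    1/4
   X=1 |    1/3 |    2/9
0.2926 dits

Using the chain rule: H(X|Y) = H(X,Y) - H(Y)

First, compute H(X,Y) = 0.5930 dits

Marginal P(Y) = (19/36, 17/36)
H(Y) = 0.3004 dits

H(X|Y) = H(X,Y) - H(Y) = 0.5930 - 0.3004 = 0.2926 dits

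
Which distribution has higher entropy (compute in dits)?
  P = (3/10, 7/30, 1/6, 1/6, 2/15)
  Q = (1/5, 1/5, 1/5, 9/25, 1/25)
P

Computing entropies in dits:
H(P) = 0.6804
H(Q) = 0.6350

Distribution P has higher entropy.

Intuition: The distribution closer to uniform (more spread out) has higher entropy.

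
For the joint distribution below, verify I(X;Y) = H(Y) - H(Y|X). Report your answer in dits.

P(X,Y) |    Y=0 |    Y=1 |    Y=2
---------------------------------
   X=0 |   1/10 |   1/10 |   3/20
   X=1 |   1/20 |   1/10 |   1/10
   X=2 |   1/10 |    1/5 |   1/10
I(X;Y) = 0.0101 dits

Mutual information has multiple equivalent forms:
- I(X;Y) = H(X) - H(X|Y)
- I(X;Y) = H(Y) - H(Y|X)
- I(X;Y) = H(X) + H(Y) - H(X,Y)

Computing all quantities:
H(X) = 0.4693, H(Y) = 0.4693, H(X,Y) = 0.9284
H(X|Y) = 0.4592, H(Y|X) = 0.4592

Verification:
H(X) - H(X|Y) = 0.4693 - 0.4592 = 0.0101
H(Y) - H(Y|X) = 0.4693 - 0.4592 = 0.0101
H(X) + H(Y) - H(X,Y) = 0.4693 + 0.4693 - 0.9284 = 0.0101

All forms give I(X;Y) = 0.0101 dits. ✓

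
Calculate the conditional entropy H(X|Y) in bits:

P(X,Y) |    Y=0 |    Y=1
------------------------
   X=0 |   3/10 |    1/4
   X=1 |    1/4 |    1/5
0.9927 bits

Using the chain rule: H(X|Y) = H(X,Y) - H(Y)

First, compute H(X,Y) = 1.9855 bits

Marginal P(Y) = (11/20, 9/20)
H(Y) = 0.9928 bits

H(X|Y) = H(X,Y) - H(Y) = 1.9855 - 0.9928 = 0.9927 bits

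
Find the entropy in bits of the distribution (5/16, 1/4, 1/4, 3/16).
1.9772 bits

Shannon entropy is H(X) = -Σ p(x) log p(x).

For P = (5/16, 1/4, 1/4, 3/16):
H = -5/16 × log_2(5/16) -1/4 × log_2(1/4) -1/4 × log_2(1/4) -3/16 × log_2(3/16)
H = 1.9772 bits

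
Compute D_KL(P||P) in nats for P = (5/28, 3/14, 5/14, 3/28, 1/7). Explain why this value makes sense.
0.0000 nats

KL divergence satisfies the Gibbs inequality: D_KL(P||Q) ≥ 0 for all distributions P, Q.

D_KL(P||Q) = Σ p(x) log(p(x)/q(x))
Each term is p(x) × log_e(p(x)/p(x)) = p(x) × log_e(1) = 0, so the sum is 0.
D_KL(P||Q) = 0.0000 nats

When P = Q, the KL divergence is exactly 0, as there is no 'divergence' between identical distributions.

This non-negativity is a fundamental property: relative entropy cannot be negative because it measures how different Q is from P.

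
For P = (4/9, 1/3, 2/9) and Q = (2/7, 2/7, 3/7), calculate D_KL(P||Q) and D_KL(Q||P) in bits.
D_KL(P||Q) = 0.1469, D_KL(Q||P) = 0.1604

KL divergence is not symmetric: D_KL(P||Q) ≠ D_KL(Q||P) in general.

D_KL(P||Q) = 0.1469 bits
D_KL(Q||P) = 0.1604 bits

No, they are not equal!

This asymmetry is why KL divergence is not a true distance metric.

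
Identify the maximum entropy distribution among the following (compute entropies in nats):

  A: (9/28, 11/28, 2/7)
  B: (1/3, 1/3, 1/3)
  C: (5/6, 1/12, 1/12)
B

For a discrete distribution over n outcomes, entropy is maximized by the uniform distribution.

Computing entropies:
H(A) = 1.0898 nats
H(B) = 1.0986 nats
H(C) = 0.5661 nats

The uniform distribution (where all probabilities equal 1/3) achieves the maximum entropy of log_e(3) = 1.0986 nats.

Distribution B has the highest entropy.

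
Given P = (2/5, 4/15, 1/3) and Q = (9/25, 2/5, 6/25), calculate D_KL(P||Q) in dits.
0.0189 dits

KL divergence: D_KL(P||Q) = Σ p(x) log(p(x)/q(x))

Computing term by term:
  x=0: 2/5 × log_10[(2/5)/(9/25)] = 2/5 × 0.0458 = 0.0183
  x=1: 4/15 × log_10[(4/15)/(2/5)] = 4/15 × -0.1761 = -0.0470
  x=2: 1/3 × log_10[(1/3)/(6/25)] = 1/3 × 0.1427 = 0.0476

D_KL(P||Q) = 0.0189 dits

Note: KL divergence is always non-negative and equals 0 iff P = Q.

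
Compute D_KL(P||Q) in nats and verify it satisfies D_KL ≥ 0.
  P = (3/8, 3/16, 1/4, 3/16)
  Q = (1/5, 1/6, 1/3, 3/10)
0.0978 nats

KL divergence satisfies the Gibbs inequality: D_KL(P||Q) ≥ 0 for all distributions P, Q.

D_KL(P||Q) = Σ p(x) log(p(x)/q(x))
Term by term:
  x=0: 3/8 × log_e[(3/8)/(1/5)] = 0.2357
  x=1: 3/16 × log_e[(3/16)/(1/6)] = 0.0221
  x=2: 1/4 × log_e[(1/4)/(1/3)] = -0.0719
  x=3: 3/16 × log_e[(3/16)/(3/10)] = -0.0881
D_KL(P||Q) = 0.0978 nats

D_KL(P||Q) = 0.0978 ≥ 0 ✓

This non-negativity is a fundamental property: relative entropy cannot be negative because it measures how different Q is from P.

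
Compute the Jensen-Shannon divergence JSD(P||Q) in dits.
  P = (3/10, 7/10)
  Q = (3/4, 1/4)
0.0457 dits

Jensen-Shannon divergence is:
JSD(P||Q) = 0.5 × D_KL(P||M) + 0.5 × D_KL(Q||M)
where M = 0.5 × (P + Q) is the mixture distribution.

M = 0.5 × (3/10, 7/10) + 0.5 × (3/4, 1/4) = (21/40, 19/40)

D_KL(P||M) = 0.0450 dits
D_KL(Q||M) = 0.0465 dits

JSD(P||Q) = 0.5 × 0.0450 + 0.5 × 0.0465 = 0.0457 dits

Unlike KL divergence, JSD is symmetric and bounded: 0 ≤ JSD ≤ log(2).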